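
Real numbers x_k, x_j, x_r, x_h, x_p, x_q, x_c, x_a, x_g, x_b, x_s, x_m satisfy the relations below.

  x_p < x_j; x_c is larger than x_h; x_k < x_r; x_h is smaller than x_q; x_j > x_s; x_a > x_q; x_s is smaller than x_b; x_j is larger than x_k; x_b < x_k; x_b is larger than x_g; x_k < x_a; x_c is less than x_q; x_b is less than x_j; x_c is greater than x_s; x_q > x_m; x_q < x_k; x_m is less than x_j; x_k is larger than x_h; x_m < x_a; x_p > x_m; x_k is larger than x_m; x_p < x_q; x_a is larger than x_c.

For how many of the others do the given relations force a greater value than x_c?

The elements the relations force above x_c are x_q, x_k, x_j, x_r, x_a — no chain reaches any other.
That is 5.

5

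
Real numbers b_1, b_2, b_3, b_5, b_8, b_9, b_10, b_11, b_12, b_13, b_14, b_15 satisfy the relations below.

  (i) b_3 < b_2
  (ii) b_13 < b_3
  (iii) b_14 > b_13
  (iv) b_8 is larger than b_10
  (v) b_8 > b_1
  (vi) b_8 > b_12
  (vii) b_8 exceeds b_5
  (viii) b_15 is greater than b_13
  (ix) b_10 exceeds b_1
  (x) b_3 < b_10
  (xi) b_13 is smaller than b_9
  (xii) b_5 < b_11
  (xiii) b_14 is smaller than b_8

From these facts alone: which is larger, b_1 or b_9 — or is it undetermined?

Following every chain through b_1: above b_1 we get b_10, b_8.
b_9 is not reached, and no chain runs the other way from b_9 to b_1.
So the given relations leave the order of b_1 and b_9 undetermined.

undetermined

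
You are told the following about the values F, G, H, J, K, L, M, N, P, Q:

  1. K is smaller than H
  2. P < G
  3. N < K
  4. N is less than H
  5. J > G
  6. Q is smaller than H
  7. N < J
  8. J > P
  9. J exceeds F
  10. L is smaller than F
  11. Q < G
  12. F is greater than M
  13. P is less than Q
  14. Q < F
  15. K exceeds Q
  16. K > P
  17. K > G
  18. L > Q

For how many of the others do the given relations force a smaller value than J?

Directly below J: P, N, G, F.
One step further: M, Q, L (7 so far).
No other element is forced below J by the given relations, so the count is 7.

7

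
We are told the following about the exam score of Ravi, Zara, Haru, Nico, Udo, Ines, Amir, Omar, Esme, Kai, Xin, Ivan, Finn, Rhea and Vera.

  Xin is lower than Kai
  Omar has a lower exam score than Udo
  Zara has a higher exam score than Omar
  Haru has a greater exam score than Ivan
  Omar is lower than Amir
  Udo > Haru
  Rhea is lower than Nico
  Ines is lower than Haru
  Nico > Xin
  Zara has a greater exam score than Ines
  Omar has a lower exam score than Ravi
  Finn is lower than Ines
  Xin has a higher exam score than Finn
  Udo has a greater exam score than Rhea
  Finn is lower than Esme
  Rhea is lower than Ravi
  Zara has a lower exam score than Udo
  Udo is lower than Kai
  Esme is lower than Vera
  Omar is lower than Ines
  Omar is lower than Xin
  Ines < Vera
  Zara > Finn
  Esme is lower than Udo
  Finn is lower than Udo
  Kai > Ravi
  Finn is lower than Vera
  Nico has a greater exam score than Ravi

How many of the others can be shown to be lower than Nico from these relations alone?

The elements the relations force below Nico are Finn, Omar, Rhea, Ravi, Xin — no chain reaches any other.
That is 5.

5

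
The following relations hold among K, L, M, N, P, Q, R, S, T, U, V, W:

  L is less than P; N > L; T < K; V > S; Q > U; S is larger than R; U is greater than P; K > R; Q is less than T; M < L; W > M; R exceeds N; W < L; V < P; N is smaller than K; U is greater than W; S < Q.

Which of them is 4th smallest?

N

Piecing the relations together gives one ordering: M < W < L < N < R < S < V < P < U < Q < T < K.
Counting 4 from the smallest end gives N.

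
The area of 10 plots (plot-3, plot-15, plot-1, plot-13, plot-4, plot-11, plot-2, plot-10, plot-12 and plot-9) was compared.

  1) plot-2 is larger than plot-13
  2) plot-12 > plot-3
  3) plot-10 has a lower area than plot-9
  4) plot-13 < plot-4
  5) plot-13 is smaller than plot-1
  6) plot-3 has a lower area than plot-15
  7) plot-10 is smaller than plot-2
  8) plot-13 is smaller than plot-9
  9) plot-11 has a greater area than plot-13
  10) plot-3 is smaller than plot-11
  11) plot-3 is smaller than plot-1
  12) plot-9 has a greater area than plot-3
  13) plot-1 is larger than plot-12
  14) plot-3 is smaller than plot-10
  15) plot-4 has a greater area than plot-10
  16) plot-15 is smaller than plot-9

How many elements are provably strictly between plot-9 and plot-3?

2

The relations place plot-3 below plot-9. An element lies strictly between them when it is forced above plot-3 and also forced below plot-9.
Above plot-3: {plot-15, plot-10, plot-4, plot-12, plot-11, plot-1, plot-2}. Below plot-9: {plot-15, plot-10, plot-13}.
Intersection: {plot-15, plot-10} — 2.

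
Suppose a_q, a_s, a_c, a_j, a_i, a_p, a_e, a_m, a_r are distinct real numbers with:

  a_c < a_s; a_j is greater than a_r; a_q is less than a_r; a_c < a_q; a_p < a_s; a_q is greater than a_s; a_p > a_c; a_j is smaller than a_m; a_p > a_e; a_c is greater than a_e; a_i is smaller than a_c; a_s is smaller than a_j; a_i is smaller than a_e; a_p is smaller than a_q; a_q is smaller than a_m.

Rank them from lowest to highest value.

The consecutive links are each given: a_i < a_e; a_e < a_c; a_c < a_p; a_p < a_s; a_s < a_q; a_q < a_r; a_r < a_j; a_j < a_m.

a_i < a_e < a_c < a_p < a_s < a_q < a_r < a_j < a_m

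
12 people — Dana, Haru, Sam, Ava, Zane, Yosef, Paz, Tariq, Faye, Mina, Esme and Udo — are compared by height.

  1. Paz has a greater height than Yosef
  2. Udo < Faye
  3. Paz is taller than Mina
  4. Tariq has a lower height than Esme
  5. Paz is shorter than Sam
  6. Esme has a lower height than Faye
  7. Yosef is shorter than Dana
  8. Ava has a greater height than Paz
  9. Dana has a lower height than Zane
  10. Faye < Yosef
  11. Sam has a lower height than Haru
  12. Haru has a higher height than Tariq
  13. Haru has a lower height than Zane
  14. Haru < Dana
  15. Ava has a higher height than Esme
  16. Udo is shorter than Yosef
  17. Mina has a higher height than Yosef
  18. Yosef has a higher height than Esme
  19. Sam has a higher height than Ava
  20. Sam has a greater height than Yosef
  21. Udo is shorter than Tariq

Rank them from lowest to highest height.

Nothing is placed below Udo, so it is least; from there Udo < Tariq; Tariq < Esme; Esme < Faye; Faye < Yosef; Yosef < Mina; Mina < Paz; Paz < Ava; Ava < Sam; Sam < Haru; Haru < Dana; Dana < Zane, each given directly.

Udo < Tariq < Esme < Faye < Yosef < Mina < Paz < Ava < Sam < Haru < Dana < Zane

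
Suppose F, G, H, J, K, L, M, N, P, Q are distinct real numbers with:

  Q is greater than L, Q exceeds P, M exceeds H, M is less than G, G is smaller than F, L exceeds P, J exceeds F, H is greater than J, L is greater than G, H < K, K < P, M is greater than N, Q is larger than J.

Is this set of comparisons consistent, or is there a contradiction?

Chaining the given relations yields M < G < F < J < H, so M < H. But one relation states H < M. These cannot both hold.

inconsistent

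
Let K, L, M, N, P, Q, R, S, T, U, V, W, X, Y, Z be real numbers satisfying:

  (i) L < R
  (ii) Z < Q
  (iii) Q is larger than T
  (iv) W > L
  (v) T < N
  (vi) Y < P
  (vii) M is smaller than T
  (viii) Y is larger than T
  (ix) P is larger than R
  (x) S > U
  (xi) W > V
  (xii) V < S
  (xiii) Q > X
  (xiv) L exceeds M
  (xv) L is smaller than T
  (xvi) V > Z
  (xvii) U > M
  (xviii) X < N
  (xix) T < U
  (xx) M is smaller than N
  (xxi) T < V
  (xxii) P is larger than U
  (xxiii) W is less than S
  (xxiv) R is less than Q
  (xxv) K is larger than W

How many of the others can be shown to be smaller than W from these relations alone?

5

From W the given relations immediately reach L, V.
From those, M, Z, T — 5 in total.
Nothing else is reachable below W; 5 in all.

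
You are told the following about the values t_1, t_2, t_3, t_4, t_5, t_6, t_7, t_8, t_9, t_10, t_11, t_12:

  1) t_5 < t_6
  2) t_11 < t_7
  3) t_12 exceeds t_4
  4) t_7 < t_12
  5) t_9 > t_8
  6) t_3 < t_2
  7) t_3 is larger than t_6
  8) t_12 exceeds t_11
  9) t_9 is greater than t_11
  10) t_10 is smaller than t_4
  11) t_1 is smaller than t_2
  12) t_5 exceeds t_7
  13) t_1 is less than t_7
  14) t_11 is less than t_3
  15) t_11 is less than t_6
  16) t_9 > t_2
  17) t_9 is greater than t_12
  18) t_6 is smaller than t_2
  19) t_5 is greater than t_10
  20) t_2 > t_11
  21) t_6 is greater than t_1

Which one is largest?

t_10 is not greatest since t_10 < t_4; t_11 is not greatest since t_11 < t_3; t_1 is not greatest since t_1 < t_6; t_7 is not greatest since t_7 < t_5; t_5 is not greatest since t_5 < t_6; t_6 is not greatest since t_6 < t_2; t_3 is not greatest since t_3 < t_2; t_2 is not greatest since t_2 < t_9; t_4 is not greatest since t_4 < t_12; t_12 is not greatest since t_12 < t_9; t_8 is not greatest since t_8 < t_9.
Only t_9 has nothing above it, so t_9 is the largest.

t_9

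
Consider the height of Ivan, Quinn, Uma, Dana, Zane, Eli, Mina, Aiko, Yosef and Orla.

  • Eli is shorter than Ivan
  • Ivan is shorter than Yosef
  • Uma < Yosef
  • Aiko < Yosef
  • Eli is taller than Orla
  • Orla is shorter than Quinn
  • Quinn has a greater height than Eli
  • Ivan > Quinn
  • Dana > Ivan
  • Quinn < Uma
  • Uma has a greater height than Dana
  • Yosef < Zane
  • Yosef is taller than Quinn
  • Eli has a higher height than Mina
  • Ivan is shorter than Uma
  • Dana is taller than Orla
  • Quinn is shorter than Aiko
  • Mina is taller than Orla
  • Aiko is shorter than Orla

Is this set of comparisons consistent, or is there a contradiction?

We have Quinn < Aiko stated directly, yet also Aiko < Orla < Mina < Eli < Quinn by chaining the others — so Aiko < Quinn. Contradiction.

inconsistent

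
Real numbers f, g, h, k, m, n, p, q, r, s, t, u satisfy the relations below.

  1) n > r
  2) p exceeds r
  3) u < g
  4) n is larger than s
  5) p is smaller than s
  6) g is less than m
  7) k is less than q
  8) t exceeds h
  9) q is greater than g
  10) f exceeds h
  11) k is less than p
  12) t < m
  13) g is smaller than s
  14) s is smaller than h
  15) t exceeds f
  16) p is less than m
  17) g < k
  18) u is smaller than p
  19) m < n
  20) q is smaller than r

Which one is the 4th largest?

f

Chaining the given pairs: u < g < k < q < r < p < s < h < f < t < m < n.
The 4th largest is f.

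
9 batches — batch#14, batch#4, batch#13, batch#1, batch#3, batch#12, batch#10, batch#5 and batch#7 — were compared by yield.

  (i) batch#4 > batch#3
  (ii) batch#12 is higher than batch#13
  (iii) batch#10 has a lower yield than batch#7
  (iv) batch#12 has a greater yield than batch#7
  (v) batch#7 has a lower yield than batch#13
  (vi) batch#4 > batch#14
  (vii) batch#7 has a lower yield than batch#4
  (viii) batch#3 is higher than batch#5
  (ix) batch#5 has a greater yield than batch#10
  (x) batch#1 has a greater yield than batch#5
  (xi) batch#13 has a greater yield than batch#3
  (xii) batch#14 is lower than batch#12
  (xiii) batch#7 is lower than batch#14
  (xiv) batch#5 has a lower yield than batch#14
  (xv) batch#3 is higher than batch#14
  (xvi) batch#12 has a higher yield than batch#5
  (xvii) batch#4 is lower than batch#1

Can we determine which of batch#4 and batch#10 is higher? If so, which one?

batch#10 < batch#7 and batch#7 < batch#14 give batch#10 < batch#14.
With batch#14 < batch#3: batch#10 < batch#7 < batch#14 < batch#3.
With batch#3 < batch#4: batch#10 < batch#7 < batch#14 < batch#3 < batch#4.
So batch#4 is higher.

batch#4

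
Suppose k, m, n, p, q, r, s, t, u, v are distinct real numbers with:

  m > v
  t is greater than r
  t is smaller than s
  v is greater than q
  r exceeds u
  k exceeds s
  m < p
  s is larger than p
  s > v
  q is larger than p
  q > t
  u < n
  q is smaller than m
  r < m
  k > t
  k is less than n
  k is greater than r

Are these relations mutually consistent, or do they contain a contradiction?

Chaining the given relations yields q < v < m < p, so q < p. But one relation states p < q. These cannot both hold.

inconsistent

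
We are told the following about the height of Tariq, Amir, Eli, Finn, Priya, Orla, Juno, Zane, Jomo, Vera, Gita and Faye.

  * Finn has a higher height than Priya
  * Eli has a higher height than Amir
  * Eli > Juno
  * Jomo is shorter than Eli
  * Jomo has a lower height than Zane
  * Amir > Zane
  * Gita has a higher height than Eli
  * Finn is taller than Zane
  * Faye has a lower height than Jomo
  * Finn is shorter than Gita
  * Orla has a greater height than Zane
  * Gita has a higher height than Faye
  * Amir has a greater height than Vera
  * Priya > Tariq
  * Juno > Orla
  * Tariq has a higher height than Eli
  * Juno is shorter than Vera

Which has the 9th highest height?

Orla

Chaining the given pairs: Faye < Jomo < Zane < Orla < Juno < Vera < Amir < Eli < Tariq < Priya < Finn < Gita.
The 9th largest is Orla.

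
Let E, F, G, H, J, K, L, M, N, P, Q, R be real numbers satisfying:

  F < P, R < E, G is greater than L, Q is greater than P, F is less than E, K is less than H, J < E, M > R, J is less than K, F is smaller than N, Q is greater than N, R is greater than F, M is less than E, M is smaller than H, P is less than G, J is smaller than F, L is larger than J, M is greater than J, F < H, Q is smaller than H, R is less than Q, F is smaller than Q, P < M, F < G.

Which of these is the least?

J

Chaining upward from J: directly above it, L, F, K, M, E; then P, N, R, G, Q, H.
That covers every other element, and nothing is given below J, so J is the least.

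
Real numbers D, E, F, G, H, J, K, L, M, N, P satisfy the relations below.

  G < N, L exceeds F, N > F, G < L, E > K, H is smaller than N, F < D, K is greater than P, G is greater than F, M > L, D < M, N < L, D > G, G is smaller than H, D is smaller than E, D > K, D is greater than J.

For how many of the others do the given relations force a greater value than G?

6

From G the given relations immediately reach H, N, L, D.
From those, M, E — 6 in total.
No other element is forced above G by the given relations, so the count is 6.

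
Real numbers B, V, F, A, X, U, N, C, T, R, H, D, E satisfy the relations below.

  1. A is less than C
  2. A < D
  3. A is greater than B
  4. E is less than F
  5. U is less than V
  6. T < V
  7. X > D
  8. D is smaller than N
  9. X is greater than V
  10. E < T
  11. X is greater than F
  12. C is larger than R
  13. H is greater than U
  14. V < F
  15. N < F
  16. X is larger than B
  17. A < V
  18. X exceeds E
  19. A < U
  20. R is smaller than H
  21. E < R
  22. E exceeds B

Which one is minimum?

B

Chaining upward from B: directly above it, A, E, X; then U, T, R, D, C, V, F; then H, N.
That covers every other element, and nothing is given below B, so B is the minimum.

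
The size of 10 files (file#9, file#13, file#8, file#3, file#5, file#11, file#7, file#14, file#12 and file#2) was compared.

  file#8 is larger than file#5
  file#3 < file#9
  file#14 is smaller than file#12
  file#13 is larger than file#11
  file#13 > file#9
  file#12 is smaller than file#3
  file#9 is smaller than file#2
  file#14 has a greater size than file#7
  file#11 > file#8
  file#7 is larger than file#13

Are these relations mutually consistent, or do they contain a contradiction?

inconsistent

We have file#9 < file#13 stated directly, yet also file#13 < file#7 < file#14 < file#12 < file#3 < file#9 by chaining the others — so file#13 < file#9. Contradiction.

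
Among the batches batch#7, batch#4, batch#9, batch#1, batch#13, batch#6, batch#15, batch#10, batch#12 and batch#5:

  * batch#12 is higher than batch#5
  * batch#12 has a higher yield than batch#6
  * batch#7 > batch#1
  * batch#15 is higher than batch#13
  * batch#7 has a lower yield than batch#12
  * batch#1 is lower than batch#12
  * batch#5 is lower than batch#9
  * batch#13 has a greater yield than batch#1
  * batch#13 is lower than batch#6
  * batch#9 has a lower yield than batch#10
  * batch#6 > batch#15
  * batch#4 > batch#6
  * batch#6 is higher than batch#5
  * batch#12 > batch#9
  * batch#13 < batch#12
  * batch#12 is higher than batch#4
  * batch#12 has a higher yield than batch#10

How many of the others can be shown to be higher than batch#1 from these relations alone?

6

From batch#1 the given relations immediately reach batch#13, batch#7, batch#12.
From those, batch#15, batch#6 — 5 in total.
From those, batch#4 — 6 in total.
Nothing else is reachable above batch#1; 6 in all.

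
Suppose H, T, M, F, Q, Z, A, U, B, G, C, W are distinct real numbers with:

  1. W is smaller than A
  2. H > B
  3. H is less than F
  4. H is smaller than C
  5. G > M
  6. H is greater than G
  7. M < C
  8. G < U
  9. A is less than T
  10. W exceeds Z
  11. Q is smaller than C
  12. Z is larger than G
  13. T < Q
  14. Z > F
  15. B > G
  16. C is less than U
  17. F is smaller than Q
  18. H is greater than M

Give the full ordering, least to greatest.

M < G < B < H < F < Z < W < A < T < Q < C < U

Each adjacent pair is fixed by a given relation: M < G; G < B; B < H; H < F; F < Z; Z < W; W < A; A < T; T < Q; Q < C; C < U. Chaining them end to end gives the full order.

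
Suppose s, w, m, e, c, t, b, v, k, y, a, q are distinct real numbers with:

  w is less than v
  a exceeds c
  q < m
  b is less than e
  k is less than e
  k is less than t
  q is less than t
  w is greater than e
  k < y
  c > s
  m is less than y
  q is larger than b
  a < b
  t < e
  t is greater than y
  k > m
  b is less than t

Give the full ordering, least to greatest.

Nothing is placed below s, so it is least; from there s < c; c < a; a < b; b < q; q < m; m < k; k < y; y < t; t < e; e < w; w < v, each given directly.

s < c < a < b < q < m < k < y < t < e < w < v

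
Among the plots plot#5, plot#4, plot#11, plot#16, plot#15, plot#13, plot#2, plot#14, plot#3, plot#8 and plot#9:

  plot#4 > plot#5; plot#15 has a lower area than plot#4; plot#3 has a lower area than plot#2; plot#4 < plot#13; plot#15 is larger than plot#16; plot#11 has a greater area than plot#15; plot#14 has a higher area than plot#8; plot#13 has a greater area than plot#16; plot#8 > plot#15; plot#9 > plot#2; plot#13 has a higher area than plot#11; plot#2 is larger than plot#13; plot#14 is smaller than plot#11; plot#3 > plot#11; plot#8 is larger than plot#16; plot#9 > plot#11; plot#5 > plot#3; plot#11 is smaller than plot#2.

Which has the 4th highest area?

plot#4

The consecutive relations fix a unique order: plot#16 < plot#15 < plot#8 < plot#14 < plot#11 < plot#3 < plot#5 < plot#4 < plot#13 < plot#2 < plot#9.
Counting 4 from the largest end gives plot#4.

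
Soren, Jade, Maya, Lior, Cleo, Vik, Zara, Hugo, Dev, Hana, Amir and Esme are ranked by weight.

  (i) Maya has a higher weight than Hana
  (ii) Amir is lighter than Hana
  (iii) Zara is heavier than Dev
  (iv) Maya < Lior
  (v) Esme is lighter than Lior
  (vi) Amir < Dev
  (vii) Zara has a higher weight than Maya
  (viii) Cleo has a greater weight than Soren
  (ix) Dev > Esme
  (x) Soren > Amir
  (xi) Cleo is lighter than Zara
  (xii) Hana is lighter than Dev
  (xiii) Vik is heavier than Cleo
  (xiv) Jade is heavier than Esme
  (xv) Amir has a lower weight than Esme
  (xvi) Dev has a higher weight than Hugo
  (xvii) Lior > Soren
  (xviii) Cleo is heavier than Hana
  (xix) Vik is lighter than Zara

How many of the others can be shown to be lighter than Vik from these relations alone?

From Vik the given relations immediately reach Cleo.
From those, Hana, Soren — 3 in total.
From those, Amir — 4 in total.
No other element is forced below Vik by the given relations, so the count is 4.

4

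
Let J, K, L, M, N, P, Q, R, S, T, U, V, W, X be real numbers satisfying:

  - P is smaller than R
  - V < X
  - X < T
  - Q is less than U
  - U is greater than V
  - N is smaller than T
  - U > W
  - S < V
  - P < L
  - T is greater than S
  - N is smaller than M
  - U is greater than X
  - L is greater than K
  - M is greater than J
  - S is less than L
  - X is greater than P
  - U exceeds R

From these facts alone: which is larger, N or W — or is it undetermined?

undetermined

Following every chain through N: above N we get T, M.
W is not reached, and no chain runs the other way from W to N.
So the given relations leave the order of N and W undetermined.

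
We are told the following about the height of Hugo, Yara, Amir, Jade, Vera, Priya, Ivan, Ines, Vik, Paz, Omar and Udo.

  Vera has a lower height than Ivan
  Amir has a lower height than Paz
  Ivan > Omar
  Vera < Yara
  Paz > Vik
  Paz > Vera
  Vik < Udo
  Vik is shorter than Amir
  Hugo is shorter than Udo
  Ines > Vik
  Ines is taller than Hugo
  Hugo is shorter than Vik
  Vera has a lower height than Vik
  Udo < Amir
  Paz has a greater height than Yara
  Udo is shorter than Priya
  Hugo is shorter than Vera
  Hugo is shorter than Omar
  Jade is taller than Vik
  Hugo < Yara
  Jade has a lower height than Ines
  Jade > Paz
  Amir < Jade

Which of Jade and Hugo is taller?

The relevant relations are Hugo < Vera; Vera < Vik; Vik < Udo; Udo < Amir; Amir < Paz; Paz < Jade.
Together: Hugo < Vera < Vik < Udo < Amir < Paz < Jade.
So Hugo < Jade; Jade is the taller of the two.

Jade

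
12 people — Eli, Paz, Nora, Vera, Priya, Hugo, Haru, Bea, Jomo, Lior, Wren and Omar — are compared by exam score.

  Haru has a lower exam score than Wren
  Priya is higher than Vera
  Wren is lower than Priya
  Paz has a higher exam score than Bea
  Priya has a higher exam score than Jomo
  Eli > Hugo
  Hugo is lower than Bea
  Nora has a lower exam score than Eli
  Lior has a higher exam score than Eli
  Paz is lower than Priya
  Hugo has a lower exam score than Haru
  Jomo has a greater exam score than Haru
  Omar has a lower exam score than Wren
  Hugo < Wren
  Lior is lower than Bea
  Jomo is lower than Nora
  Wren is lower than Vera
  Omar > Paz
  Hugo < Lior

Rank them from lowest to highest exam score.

Hugo < Haru < Jomo < Nora < Eli < Lior < Bea < Paz < Omar < Wren < Vera < Priya

Nothing is placed below Hugo, so it is least; from there Hugo < Haru; Haru < Jomo; Jomo < Nora; Nora < Eli; Eli < Lior; Lior < Bea; Bea < Paz; Paz < Omar; Omar < Wren; Wren < Vera; Vera < Priya, each given directly.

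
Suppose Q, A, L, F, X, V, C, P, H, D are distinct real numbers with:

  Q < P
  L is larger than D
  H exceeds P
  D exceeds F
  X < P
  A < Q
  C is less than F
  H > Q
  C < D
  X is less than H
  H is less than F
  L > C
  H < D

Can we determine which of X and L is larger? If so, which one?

L

Following the relations from X: X < P < H < F < D < L.
So L is larger.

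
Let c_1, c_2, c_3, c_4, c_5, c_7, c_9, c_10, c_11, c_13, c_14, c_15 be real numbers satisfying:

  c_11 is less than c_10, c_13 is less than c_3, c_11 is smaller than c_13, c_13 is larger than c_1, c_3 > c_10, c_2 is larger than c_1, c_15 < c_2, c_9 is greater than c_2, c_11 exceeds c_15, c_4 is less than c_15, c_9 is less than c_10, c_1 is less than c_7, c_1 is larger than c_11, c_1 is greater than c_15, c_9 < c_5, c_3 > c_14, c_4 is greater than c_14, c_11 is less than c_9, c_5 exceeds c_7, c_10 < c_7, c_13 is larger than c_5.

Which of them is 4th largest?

The consecutive relations fix a unique order: c_14 < c_4 < c_15 < c_11 < c_1 < c_2 < c_9 < c_10 < c_7 < c_5 < c_13 < c_3.
Counting 4 from the largest end gives c_7.

c_7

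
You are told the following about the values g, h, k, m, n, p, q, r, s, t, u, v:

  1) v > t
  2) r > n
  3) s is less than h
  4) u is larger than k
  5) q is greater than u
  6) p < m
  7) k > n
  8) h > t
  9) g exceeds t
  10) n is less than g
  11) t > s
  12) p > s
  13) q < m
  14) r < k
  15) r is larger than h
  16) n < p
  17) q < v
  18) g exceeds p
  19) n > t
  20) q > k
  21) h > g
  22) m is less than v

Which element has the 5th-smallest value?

g

Chaining the given pairs: s < t < n < p < g < h < r < k < u < q < m < v.
Counting 5 from the smallest end gives g.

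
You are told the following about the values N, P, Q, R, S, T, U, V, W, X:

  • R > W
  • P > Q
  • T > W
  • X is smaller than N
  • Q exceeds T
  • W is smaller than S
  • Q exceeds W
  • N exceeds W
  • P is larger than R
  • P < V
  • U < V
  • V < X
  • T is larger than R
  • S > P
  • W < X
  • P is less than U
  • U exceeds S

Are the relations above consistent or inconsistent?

consistent

The single ordering W < R < T < Q < P < S < U < V < X < N satisfies every listed relation, so no contradiction arises.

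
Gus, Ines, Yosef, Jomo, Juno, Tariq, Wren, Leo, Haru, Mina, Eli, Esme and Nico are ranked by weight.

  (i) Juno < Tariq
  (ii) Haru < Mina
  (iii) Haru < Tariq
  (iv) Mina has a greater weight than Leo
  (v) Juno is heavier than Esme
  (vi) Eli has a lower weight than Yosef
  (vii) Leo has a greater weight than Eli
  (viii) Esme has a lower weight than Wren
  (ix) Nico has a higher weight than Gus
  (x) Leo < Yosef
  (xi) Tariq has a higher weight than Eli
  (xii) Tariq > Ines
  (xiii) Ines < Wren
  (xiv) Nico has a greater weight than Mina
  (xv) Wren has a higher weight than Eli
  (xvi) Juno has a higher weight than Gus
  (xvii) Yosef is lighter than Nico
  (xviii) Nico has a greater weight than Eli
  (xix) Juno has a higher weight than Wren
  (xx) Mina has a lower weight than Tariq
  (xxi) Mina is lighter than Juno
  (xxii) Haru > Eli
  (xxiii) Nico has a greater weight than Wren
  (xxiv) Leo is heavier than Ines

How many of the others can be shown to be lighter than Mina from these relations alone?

4

The elements the relations force below Mina are Ines, Eli, Leo, Haru — no chain reaches any other.
That is 4.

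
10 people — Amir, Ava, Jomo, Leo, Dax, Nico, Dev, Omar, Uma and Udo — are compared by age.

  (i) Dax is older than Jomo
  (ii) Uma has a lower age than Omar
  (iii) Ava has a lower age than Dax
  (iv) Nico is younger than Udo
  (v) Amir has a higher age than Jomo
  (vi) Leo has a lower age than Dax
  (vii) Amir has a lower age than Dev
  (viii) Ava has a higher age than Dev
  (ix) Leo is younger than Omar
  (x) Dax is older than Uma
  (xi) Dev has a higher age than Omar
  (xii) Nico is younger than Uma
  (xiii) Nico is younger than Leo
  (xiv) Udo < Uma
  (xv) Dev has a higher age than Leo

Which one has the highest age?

Dax

Chaining downward from Dax: directly below it, Jomo, Leo, Uma, Ava; then Nico, Udo, Dev; then Omar, Amir.
That covers every other element, and nothing is given above Dax, so Dax is the highest age.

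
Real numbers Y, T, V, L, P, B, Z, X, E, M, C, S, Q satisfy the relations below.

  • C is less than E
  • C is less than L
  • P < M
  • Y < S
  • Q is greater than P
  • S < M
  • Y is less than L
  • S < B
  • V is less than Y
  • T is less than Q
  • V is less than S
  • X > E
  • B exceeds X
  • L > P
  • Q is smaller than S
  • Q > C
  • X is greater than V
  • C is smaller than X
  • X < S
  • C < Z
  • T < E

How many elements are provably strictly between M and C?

4

The relations place C below M. An element lies strictly between them when it is forced above C and also forced below M.
Above C: {Q, E, X, S, B, L, Z}. Below M: {V, Y, T, P, Q, E, X, S}.
Intersection: {Q, E, X, S} — 4.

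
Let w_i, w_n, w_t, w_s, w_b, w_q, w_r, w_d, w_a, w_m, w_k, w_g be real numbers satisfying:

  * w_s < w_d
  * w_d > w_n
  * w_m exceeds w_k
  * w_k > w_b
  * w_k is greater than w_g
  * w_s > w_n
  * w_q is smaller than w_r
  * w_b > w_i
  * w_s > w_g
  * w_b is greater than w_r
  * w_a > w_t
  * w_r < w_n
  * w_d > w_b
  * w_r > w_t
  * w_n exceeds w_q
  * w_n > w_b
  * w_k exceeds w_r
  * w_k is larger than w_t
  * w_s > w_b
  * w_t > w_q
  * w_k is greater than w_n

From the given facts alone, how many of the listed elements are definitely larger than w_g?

The elements the relations force above w_g are w_s, w_d, w_k, w_m — no chain reaches any other.
That is 4.

4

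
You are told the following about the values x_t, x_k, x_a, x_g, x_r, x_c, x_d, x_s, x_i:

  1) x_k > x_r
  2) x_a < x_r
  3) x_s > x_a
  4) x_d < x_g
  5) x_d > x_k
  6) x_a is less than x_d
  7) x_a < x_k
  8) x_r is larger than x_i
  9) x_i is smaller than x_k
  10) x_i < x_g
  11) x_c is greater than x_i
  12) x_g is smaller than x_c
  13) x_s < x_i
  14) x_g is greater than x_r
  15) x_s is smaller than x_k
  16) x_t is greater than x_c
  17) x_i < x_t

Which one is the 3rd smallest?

Piecing the relations together gives one ordering: x_a < x_s < x_i < x_r < x_k < x_d < x_g < x_c < x_t.
Counting 3 from the smallest end gives x_i.

x_i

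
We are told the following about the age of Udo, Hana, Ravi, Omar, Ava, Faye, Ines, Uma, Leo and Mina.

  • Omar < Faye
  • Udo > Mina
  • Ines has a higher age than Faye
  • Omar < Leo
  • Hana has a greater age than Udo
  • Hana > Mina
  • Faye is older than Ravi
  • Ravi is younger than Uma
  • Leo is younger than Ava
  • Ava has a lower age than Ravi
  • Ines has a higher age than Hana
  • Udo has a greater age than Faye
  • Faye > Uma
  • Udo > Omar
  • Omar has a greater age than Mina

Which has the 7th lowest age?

Faye

Piecing the relations together gives one ordering: Mina < Omar < Leo < Ava < Ravi < Uma < Faye < Udo < Hana < Ines.
The 7th smallest is Faye.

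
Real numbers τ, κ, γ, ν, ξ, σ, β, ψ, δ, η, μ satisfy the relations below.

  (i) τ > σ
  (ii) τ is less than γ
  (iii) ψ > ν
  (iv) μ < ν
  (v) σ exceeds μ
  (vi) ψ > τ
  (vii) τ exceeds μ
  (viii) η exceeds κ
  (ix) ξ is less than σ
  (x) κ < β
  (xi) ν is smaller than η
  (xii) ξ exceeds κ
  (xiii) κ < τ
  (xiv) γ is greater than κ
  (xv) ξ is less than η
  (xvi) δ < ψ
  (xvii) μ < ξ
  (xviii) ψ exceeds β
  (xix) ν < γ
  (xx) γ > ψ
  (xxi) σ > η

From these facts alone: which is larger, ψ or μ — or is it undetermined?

ψ

Chaining the given relations: μ < ξ < η < σ < τ < ψ.
So ψ is larger.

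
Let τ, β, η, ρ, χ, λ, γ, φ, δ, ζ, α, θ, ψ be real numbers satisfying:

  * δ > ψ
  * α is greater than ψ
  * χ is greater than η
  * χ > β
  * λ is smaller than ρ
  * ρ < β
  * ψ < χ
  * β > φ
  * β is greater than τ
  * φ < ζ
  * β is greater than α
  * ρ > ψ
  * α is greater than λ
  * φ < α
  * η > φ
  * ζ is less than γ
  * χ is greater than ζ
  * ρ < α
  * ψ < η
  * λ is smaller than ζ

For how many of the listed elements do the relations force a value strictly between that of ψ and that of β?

The relations place ψ below β. An element lies strictly between them when it is forced above ψ and also forced below β.
Above ψ: {ρ, η, δ, α, χ}. Below β: {λ, ρ, φ, τ, α}.
Intersection: {ρ, α} — 2.

2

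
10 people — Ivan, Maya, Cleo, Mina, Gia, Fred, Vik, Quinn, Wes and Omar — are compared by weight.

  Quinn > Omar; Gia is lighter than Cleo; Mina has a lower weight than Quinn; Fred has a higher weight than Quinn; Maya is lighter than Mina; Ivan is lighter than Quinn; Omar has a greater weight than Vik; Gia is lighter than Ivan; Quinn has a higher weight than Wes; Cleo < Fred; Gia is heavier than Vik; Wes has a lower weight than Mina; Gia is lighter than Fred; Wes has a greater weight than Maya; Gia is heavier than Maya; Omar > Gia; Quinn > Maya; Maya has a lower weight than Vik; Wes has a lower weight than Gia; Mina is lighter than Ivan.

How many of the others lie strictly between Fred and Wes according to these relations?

The relations place Wes below Fred. An element lies strictly between them when it is forced above Wes and also forced below Fred.
Above Wes: {Gia, Mina, Omar, Ivan, Cleo, Quinn}. Below Fred: {Maya, Vik, Gia, Mina, Omar, Ivan, Cleo, Quinn}.
Intersection: {Gia, Mina, Omar, Ivan, Cleo, Quinn} — 6.

6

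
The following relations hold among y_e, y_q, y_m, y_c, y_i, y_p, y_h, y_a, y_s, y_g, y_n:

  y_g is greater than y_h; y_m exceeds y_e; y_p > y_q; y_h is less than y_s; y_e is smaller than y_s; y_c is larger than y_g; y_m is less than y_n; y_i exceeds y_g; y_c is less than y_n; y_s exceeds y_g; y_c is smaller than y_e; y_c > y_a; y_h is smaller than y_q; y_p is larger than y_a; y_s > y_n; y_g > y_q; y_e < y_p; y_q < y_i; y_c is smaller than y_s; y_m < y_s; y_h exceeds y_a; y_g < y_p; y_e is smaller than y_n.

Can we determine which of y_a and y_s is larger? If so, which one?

y_s

Link the given pairs in sequence: y_a < y_h; y_h < y_q; y_q < y_g; y_g < y_c; y_c < y_e; y_e < y_n; y_n < y_s.
Together: y_a < y_h < y_q < y_g < y_c < y_e < y_n < y_s.
So y_s is larger.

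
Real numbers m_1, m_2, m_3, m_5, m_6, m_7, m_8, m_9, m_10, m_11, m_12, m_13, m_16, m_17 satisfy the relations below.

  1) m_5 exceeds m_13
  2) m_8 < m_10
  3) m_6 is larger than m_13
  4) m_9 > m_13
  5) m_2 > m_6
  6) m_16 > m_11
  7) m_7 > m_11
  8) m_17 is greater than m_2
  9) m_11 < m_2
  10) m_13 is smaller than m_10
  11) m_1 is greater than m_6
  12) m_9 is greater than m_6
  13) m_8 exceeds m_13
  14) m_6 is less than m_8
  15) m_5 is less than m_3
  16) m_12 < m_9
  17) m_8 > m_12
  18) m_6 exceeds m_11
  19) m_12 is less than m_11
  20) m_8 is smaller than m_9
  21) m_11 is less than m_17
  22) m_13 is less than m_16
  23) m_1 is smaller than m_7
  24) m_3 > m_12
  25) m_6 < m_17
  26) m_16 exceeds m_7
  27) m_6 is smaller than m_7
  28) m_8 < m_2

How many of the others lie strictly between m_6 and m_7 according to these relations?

1

Chaining upward from m_6 reaches: m_8, m_9, m_2, m_10, m_1, m_16, m_17.
Chaining downward from m_7 reaches: m_12, m_13, m_11, m_1.
Strictly between m_6 and m_7 are those in both lists: m_1 — 1 element.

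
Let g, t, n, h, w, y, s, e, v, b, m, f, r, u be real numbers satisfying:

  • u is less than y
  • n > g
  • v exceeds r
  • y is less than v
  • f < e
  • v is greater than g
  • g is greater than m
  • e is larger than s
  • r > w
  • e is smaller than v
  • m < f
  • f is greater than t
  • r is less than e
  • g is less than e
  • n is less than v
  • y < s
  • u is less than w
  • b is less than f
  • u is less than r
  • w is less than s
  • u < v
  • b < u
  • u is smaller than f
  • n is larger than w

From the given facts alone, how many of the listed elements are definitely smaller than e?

From e the given relations immediately reach s, g, f, r.
From those, t, b, m, u, y, w — 10 in total.
No other element is forced below e by the given relations, so the count is 10.

10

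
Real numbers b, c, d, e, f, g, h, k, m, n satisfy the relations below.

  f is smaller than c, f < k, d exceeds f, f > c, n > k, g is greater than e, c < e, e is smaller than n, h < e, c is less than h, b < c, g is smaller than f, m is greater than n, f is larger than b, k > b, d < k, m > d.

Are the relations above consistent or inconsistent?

inconsistent

Chaining the given relations yields c < h < e < g < f, so c < f. But one relation states f < c. These cannot both hold.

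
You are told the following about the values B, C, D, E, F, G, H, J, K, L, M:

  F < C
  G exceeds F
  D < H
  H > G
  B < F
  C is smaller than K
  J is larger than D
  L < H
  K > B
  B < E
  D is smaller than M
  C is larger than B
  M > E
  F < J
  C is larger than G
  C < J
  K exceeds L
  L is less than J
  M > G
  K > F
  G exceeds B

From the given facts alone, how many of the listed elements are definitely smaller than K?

5

The elements the relations force below K are B, L, F, G, C — no chain reaches any other.
That is 5.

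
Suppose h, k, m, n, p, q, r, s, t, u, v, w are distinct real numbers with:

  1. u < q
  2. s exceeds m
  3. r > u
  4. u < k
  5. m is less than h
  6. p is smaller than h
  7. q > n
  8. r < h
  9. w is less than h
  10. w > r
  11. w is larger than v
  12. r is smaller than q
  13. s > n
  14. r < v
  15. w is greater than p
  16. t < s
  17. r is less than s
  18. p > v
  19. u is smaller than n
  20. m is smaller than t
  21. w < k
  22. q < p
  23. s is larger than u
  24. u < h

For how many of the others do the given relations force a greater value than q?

4

The elements the relations force above q are p, w, k, h — no chain reaches any other.
That is 4.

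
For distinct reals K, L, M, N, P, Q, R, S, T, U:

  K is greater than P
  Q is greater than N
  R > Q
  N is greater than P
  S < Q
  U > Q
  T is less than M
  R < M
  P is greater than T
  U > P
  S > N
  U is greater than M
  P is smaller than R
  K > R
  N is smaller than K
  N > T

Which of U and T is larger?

U

T < P and P < N give T < N.
Then N < S extends the chain to S.
Then S < Q extends the chain to Q.
With Q < R: T < P < N < S < Q < R.
Then R < M extends the chain to M.
Then M < U extends the chain to U.
So T < U; U is the larger of the two.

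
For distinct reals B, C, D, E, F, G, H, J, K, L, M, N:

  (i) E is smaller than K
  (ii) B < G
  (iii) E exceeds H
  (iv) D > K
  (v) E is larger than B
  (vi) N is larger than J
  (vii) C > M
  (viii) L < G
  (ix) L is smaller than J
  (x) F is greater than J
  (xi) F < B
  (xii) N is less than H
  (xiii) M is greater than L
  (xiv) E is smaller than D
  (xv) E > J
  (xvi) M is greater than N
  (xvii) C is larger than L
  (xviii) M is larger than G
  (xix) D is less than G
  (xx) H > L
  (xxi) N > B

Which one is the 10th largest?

The consecutive relations fix a unique order: L < J < F < B < N < H < E < K < D < G < M < C.
The 10th largest is F.

F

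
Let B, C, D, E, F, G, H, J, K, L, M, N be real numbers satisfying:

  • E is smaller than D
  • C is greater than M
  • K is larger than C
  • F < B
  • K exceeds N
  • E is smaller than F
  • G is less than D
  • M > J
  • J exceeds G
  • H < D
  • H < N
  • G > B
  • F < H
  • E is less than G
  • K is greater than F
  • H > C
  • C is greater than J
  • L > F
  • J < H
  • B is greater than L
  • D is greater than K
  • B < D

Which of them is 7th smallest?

Piecing the relations together gives one ordering: E < F < L < B < G < J < M < C < H < N < K < D.
Counting 7 from the smallest end gives M.

M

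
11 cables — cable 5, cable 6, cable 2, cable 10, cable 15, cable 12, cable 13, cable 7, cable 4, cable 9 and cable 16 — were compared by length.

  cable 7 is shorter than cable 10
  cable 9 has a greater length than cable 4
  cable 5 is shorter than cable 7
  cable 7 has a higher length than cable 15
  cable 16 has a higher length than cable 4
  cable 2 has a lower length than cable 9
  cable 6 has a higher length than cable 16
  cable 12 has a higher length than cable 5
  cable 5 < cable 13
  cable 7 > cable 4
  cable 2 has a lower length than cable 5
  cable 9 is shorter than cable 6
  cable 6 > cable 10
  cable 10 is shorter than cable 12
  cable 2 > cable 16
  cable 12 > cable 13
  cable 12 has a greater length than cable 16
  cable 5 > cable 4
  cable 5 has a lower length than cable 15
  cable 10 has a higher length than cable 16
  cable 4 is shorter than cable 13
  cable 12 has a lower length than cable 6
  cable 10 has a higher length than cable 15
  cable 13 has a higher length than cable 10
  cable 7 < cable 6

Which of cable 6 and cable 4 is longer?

Chaining the given relations: cable 4 < cable 16 < cable 2 < cable 5 < cable 15 < cable 7 < cable 10 < cable 13 < cable 12 < cable 6.
So cable 4 < cable 6; cable 6 is the longer of the two.

cable 6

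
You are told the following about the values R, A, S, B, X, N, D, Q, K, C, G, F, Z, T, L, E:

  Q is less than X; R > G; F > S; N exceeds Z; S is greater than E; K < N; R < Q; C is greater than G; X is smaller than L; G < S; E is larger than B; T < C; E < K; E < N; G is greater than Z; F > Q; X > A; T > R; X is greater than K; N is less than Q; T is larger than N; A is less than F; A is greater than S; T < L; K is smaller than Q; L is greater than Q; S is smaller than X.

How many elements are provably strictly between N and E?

1

Chaining upward from E reaches: K, S, T, A, Q, F, C, X, L.
Chaining downward from N reaches: B, Z, K.
Strictly between E and N are those in both lists: K — 1 element.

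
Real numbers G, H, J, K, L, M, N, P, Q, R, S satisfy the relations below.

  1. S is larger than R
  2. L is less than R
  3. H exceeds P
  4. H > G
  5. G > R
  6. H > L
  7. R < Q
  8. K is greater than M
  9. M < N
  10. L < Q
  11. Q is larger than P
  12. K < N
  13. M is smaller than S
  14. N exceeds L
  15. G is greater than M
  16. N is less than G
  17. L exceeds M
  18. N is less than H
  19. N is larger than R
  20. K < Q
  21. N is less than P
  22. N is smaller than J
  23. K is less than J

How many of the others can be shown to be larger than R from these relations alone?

From R the given relations immediately reach N, G, S, Q.
From those, P, J, H — 7 in total.
No other element is forced above R by the given relations, so the count is 7.

7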